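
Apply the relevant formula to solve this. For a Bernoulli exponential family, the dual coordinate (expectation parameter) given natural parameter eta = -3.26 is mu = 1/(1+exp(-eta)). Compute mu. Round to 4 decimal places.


Dual coordinate (expectation parameter) for Bernoulli:
mu = 1/(1+exp(-eta)).
eta = -3.26.
exp(-eta) = exp(3.26) = 26.049537.
mu = 1/(1+26.049537) = 0.0370

0.0370


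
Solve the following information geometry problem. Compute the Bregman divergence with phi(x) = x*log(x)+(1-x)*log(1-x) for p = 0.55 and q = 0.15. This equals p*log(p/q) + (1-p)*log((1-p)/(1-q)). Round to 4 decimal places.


Bregman divergence with negative entropy generator:
D = p*log(p/q) + (1-p)*log((1-p)/(1-q)).
p = 0.55, q = 0.15.
p*log(p/q) = 0.55*log(0.55/0.15) = 0.714606.
(1-p)*log((1-p)/(1-q)) = 0.45*log(0.45/0.85) = -0.286195.
D = 0.714606 + -0.286195 = 0.4284

0.4284


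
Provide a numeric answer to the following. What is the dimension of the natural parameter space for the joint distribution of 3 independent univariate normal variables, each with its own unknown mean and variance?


Exponential family dimension calculation:
Each univariate normal has two natural parameters (mu/sigma^2 and -1/(2 sigma^2)).
With 3 independent components, dim = 2 * 3 = 6.

6


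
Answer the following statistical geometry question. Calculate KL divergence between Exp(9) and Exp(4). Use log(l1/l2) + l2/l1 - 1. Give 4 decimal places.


KL divergence for exponential family:
KL = log(l1/l2) + l2/l1 - 1.
log(9/4) = 0.81093.
4/9 = 0.444444.
KL = 0.81093 + 0.444444 - 1 = 0.2554

0.2554


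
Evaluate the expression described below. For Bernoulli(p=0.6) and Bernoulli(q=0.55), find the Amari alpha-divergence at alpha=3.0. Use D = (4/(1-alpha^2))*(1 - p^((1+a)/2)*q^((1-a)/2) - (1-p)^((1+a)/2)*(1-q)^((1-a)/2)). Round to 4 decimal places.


Amari alpha-divergence:
D = (4/(1-alpha^2))*(1 - p^((1+a)/2)*q^((1-a)/2) - (1-p)^((1+a)/2)*(1-q)^((1-a)/2)).
alpha = 3.0, p = 0.6, q = 0.55.
e1 = (1+alpha)/2 = 2.0, e2 = (1-alpha)/2 = -1.0.
t1 = p^e1 * q^e2 = 0.6^2.0 * 0.55^-1.0 = 0.654545.
t2 = (1-p)^e1 * (1-q)^e2 = 0.4^2.0 * 0.45^-1.0 = 0.355556.
4/(1-alpha^2) = -0.5.
D = -0.5*(1 - 0.654545 - 0.355556) = 0.0051

0.0051


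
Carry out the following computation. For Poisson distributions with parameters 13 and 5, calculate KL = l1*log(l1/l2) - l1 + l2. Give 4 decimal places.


KL divergence for Poisson:
KL = l1*log(l1/l2) - l1 + l2.
l1 = 13, l2 = 5.
log(13/5) = 0.955511.
l1*log(l1/l2) = 13 * 0.955511 = 12.421649.
KL = 12.421649 - 13 + 5 = 4.4216

4.4216


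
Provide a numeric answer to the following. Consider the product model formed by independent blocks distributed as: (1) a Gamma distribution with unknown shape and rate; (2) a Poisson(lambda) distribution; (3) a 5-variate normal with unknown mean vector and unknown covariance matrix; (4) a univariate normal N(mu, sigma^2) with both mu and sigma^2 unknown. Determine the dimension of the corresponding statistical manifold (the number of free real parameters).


The dimension of a statistical manifold equals the number of free
(independent) real parameters of the model. For a product of independent
blocks the parameter counts add.
- Gamma (shape, rate): 2.
- Poisson (lambda): 1.
- 5-variate normal: 5 (mean) + 5*6/2 = 15 (symmetric covariance) = 20.
- normal (mu, sigma^2): 2.
Total = 2 + 1 + 20 + 2 = 25.
Dimension = 25

25


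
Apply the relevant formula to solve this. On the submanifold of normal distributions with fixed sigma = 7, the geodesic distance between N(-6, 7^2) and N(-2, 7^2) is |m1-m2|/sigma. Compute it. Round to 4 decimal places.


On the fixed-variance normal subfamily, geodesic distance = |m1-m2|/sigma.
|-6 - -2| = 4.
sigma = 7.
d = 4/7 = 0.5714

0.5714


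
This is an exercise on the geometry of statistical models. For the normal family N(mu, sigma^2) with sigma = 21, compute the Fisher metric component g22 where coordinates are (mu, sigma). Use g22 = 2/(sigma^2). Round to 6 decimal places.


For the 2-parameter normal family, the Fisher metric has:
  g11 = 1/sigma^2, g22 = 2/sigma^2.
sigma = 21, sigma^2 = 441.
g22 = 0.004535

0.004535


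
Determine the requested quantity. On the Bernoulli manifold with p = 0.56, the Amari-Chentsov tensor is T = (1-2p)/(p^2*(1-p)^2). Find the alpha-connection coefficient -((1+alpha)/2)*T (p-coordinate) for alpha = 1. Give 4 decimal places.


Skewness (Amari-Chentsov) tensor: T = (1-2p)/(p^2*(1-p)^2).
p = 0.56, 1-2p = -0.12, p^2 = 0.3136, (1-p)^2 = 0.1936.
T = -0.12/(0.3136 * 0.1936) = -1.976514.
In the p-coordinate, Gamma^(alpha) = Gamma^(0) - (alpha/2)*T with Gamma^(0) = (1/2)*g'(p) = -T/2,
so Gamma^(alpha) = -((1+alpha)/2)*T.
alpha = 1, -(1+alpha)/2 = -1.0.
Gamma = -1.0 * -1.976514 = 1.9765

1.9765


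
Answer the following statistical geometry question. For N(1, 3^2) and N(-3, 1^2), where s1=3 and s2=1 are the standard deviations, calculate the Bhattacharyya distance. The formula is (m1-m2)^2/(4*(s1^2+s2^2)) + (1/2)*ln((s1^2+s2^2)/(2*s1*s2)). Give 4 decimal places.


Bhattacharyya distance between two Gaussians:
DB = (m1-m2)^2/(4*(s1^2+s2^2)) + (1/2)*ln((s1^2+s2^2)/(2*s1*s2)).
(m1-m2)^2 = (4)^2 = 16.
s1^2+s2^2 = 9 + 1 = 10.
term1 = 16/40 = 0.4.
term2 = 0.5*ln(10/6.0) = 0.255413.
DB = 0.4 + 0.255413 = 0.6554

0.6554


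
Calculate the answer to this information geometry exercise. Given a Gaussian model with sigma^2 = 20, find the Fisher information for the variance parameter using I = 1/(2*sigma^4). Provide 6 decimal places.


Fisher information for variance: I(sigma^2) = 1/(2*sigma^4).
sigma^2 = 20, so sigma^4 = 400.
I = 1/(2*400) = 1/800 = 0.001250

0.001250


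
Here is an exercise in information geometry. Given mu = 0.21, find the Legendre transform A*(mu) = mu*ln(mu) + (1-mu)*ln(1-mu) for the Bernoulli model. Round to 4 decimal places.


Legendre transform for Bernoulli:
A*(mu) = mu*log(mu) + (1-mu)*log(1-mu).
mu = 0.21, 1-mu = 0.79.
mu*log(mu) = 0.21*log(0.21) = -0.327736.
(1-mu)*log(1-mu) = 0.79*log(0.79) = -0.186221.
A* = -0.327736 + -0.186221 = -0.5140

-0.5140


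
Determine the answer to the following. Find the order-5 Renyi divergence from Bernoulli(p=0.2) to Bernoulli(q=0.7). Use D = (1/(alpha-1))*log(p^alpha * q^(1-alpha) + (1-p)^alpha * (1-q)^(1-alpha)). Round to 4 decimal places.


Renyi divergence of order alpha between Bernoulli distributions:
D = (1/(alpha-1))*log(p^alpha * q^(1-alpha) + (1-p)^alpha * (1-q)^(1-alpha)).
alpha = 5, p = 0.2, q = 0.7.
p^alpha * q^(1-alpha) = 0.2^5 * 0.7^-4 = 0.001333.
(1-p)^alpha * (1-q)^(1-alpha) = 0.8^5 * 0.3^-4 = 40.454321.
sum = 0.001333 + 40.454321 = 40.455654.
D = (1/4)*log(40.455654) = 0.9251

0.9251


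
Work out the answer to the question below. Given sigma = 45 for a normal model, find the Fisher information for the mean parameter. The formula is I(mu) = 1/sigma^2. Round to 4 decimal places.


The Fisher information for the mean of a normal distribution is I(mu) = 1/sigma^2.
sigma = 45, so sigma^2 = 2025.
I(mu) = 1/2025 = 0.0005

0.0005


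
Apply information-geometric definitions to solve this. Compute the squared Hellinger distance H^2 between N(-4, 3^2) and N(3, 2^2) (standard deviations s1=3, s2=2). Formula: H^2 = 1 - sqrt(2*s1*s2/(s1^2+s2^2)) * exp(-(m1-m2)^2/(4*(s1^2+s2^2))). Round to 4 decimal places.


Squared Hellinger distance for Gaussians:
H^2 = 1 - sqrt(2*s1*s2/(s1^2+s2^2)) * exp(-(m1-m2)^2/(4*(s1^2+s2^2))).
s1^2 = 9, s2^2 = 4, s1^2+s2^2 = 13.
sqrt(2*3*2/(13)) = 0.960769.
(m1-m2)^2 = (-7)^2 = 49.
exp(-49/(4*13)) = exp(-0.942308) = 0.389727.
H^2 = 1 - 0.960769*0.389727 = 0.6256

0.6256


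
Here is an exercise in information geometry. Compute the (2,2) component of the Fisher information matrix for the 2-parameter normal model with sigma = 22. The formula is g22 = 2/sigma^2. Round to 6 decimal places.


For the 2-parameter normal family, the Fisher metric has:
  g11 = 1/sigma^2, g22 = 2/sigma^2.
sigma = 22, sigma^2 = 484.
g22 = 0.004132

0.004132


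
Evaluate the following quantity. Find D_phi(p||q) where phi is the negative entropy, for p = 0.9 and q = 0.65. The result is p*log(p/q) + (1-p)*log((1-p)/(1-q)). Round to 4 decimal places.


Bregman divergence with negative entropy generator:
D = p*log(p/q) + (1-p)*log((1-p)/(1-q)).
p = 0.9, q = 0.65.
p*log(p/q) = 0.9*log(0.9/0.65) = 0.29288.
(1-p)*log((1-p)/(1-q)) = 0.1*log(0.1/0.35) = -0.125276.
D = 0.29288 + -0.125276 = 0.1676

0.1676


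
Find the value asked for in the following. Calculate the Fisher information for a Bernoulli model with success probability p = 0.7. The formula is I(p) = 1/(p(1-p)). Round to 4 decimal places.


For Bernoulli(p), Fisher information is I(p) = 1/(p*(1-p)).
p = 0.7, 1-p = 0.3.
p*(1-p) = 0.21.
I(p) = 1/0.21 = 4.7619

4.7619


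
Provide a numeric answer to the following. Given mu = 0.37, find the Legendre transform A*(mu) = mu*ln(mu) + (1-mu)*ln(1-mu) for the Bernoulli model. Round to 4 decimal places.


Legendre transform for Bernoulli:
A*(mu) = mu*log(mu) + (1-mu)*log(1-mu).
mu = 0.37, 1-mu = 0.63.
mu*log(mu) = 0.37*log(0.37) = -0.367873.
(1-mu)*log(1-mu) = 0.63*log(0.63) = -0.291082.
A* = -0.367873 + -0.291082 = -0.6590

-0.6590


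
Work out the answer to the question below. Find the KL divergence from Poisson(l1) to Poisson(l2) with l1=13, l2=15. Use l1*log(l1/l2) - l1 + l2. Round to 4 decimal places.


KL divergence for Poisson:
KL = l1*log(l1/l2) - l1 + l2.
l1 = 13, l2 = 15.
log(13/15) = -0.143101.
l1*log(l1/l2) = 13 * -0.143101 = -1.860311.
KL = -1.860311 - 13 + 15 = 0.1397

0.1397


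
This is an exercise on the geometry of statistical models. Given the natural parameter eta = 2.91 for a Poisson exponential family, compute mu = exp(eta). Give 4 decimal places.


Expectation parameter for Poisson exponential family:
mu = exp(eta).
eta = 2.91.
mu = exp(2.91) = 18.3568

18.3568


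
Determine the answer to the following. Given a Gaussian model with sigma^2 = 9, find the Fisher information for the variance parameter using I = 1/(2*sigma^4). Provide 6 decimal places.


Fisher information for variance: I(sigma^2) = 1/(2*sigma^4).
sigma^2 = 9, so sigma^4 = 81.
I = 1/(2*81) = 1/162 = 0.006173

0.006173


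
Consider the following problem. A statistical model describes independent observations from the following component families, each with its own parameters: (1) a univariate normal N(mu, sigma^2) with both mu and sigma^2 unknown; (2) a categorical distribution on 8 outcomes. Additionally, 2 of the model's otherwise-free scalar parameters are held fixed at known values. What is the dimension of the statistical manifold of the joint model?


The dimension of a statistical manifold equals the number of free
(independent) real parameters of the model. For a product of independent
blocks the parameter counts add.
- normal (mu, sigma^2): 2.
- categorical on 8 outcomes (probabilities sum to 1): 8-1 = 7.
Total = 2 + 7 = 9.
2 parameter(s) fixed at known values: 9 - 2 = 7.
Dimension = 7

7


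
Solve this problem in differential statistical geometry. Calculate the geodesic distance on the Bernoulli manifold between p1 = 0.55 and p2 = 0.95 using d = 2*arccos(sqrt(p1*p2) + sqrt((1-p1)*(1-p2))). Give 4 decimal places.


Geodesic distance on Bernoulli manifold:
d(p1,p2) = 2*arccos(sqrt(p1*p2) + sqrt((1-p1)*(1-p2))).
sqrt(p1*p2) = sqrt(0.55*0.95) = 0.722842.
sqrt((1-p1)*(1-p2)) = sqrt(0.45*0.05) = 0.15.
arg = 0.722842 + 0.15 = 0.872842.
d = 2*arccos(0.872842) = 1.0196

1.0196


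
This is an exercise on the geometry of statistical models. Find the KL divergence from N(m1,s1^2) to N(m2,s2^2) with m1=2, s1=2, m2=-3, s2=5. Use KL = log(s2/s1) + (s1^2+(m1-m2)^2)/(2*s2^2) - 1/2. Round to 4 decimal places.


KL divergence between normal distributions:
KL = log(s2/s1) + (s1^2 + (m1-m2)^2)/(2*s2^2) - 1/2.
log(5/2) = 0.916291.
(2^2 + (2--3)^2)/(2*5^2) = (4 + 25)/50 = 0.58.
KL = 0.916291 + 0.58 - 0.5 = 0.9963

0.9963


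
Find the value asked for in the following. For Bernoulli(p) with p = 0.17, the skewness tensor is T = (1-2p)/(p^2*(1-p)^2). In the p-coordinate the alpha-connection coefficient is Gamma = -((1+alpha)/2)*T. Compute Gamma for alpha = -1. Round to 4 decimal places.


Skewness (Amari-Chentsov) tensor: T = (1-2p)/(p^2*(1-p)^2).
p = 0.17, 1-2p = 0.66, p^2 = 0.0289, (1-p)^2 = 0.6889.
T = 0.66/(0.0289 * 0.6889) = 33.150487.
In the p-coordinate, Gamma^(alpha) = Gamma^(0) - (alpha/2)*T with Gamma^(0) = (1/2)*g'(p) = -T/2,
so Gamma^(alpha) = -((1+alpha)/2)*T.
alpha = -1, -(1+alpha)/2 = 0.0.
Gamma = 0.0 * 33.150487 = 0.0000

0.0000


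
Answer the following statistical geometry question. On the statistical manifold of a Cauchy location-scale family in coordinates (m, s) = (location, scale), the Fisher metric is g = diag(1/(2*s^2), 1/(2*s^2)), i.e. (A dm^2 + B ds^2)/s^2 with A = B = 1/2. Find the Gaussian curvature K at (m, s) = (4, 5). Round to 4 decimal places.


The metric has the form g = (A dm^2 + B ds^2)/s^2 with A = 1/2, B = 1/2.
Substitute u = sqrt(A/B)*m: g = B*(du^2 + ds^2)/s^2, i.e. B times the
Poincare upper half-plane metric, which has constant Gaussian curvature -1.
Scaling a 2D metric by a constant c divides the Gaussian curvature by c,
so K = -1/B = -1/(1/2) = -2.0000 everywhere (the point (m, s) = (4, 5) is irrelevant:
the curvature is constant).
The requested Gaussian curvature is K = -2.0000.

-2.0000


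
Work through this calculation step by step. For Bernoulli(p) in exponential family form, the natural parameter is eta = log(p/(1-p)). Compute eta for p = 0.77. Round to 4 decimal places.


Natural parameter for Bernoulli: eta = log(p/(1-p)).
p = 0.77, 1-p = 0.23.
p/(1-p) = 3.347826.
eta = log(3.347826) = 1.2083

1.2083


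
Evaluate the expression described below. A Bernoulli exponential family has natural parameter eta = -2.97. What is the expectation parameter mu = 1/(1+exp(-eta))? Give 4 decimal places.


Dual coordinate (expectation parameter) for Bernoulli:
mu = 1/(1+exp(-eta)).
eta = -2.97.
exp(-eta) = exp(2.97) = 19.49192.
mu = 1/(1+19.49192) = 0.0488

0.0488


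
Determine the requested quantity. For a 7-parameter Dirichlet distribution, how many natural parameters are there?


Exponential family dimension calculation:
Dirichlet with 7 components has 7 natural parameters.

7


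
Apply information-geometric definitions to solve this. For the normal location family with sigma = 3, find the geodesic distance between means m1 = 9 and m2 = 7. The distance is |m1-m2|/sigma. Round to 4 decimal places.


On the fixed-variance normal subfamily, geodesic distance = |m1-m2|/sigma.
|9 - 7| = 2.
sigma = 3.
d = 2/3 = 0.6667

0.6667


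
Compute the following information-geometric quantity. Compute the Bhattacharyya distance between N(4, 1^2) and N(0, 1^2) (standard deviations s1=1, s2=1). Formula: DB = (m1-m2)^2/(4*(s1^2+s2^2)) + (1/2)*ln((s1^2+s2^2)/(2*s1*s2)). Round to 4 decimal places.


Bhattacharyya distance between two Gaussians:
DB = (m1-m2)^2/(4*(s1^2+s2^2)) + (1/2)*ln((s1^2+s2^2)/(2*s1*s2)).
(m1-m2)^2 = (4)^2 = 16.
s1^2+s2^2 = 1 + 1 = 2.
term1 = 16/8 = 2.0.
term2 = 0.5*ln(2/2.0) = 0.0.
DB = 2.0 + 0.0 = 2.0000

2.0000


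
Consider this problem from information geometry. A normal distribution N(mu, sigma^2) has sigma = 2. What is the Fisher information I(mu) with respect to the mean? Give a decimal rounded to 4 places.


The Fisher information for the mean of a normal distribution is I(mu) = 1/sigma^2.
sigma = 2, so sigma^2 = 4.
I(mu) = 1/4 = 0.2500

0.2500


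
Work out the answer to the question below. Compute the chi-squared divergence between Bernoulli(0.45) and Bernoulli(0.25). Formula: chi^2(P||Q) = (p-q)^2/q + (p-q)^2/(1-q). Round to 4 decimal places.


Chi-squared divergence between Bernoulli distributions:
chi^2 = (p-q)^2/q + (p-q)^2/(1-q).
p = 0.45, q = 0.25, p-q = 0.2.
(p-q)^2 = 0.04.
term1 = 0.04/0.25 = 0.16.
term2 = 0.04/0.75 = 0.053333.
chi^2 = 0.16 + 0.053333 = 0.2133

0.2133


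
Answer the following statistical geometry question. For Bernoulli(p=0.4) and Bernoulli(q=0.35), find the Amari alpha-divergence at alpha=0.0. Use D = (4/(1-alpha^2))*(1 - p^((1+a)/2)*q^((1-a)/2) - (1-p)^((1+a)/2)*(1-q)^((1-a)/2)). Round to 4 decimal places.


Amari alpha-divergence:
D = (4/(1-alpha^2))*(1 - p^((1+a)/2)*q^((1-a)/2) - (1-p)^((1+a)/2)*(1-q)^((1-a)/2)).
alpha = 0.0, p = 0.4, q = 0.35.
e1 = (1+alpha)/2 = 0.5, e2 = (1-alpha)/2 = 0.5.
t1 = p^e1 * q^e2 = 0.4^0.5 * 0.35^0.5 = 0.374166.
t2 = (1-p)^e1 * (1-q)^e2 = 0.6^0.5 * 0.65^0.5 = 0.6245.
4/(1-alpha^2) = 4.0.
D = 4.0*(1 - 0.374166 - 0.6245) = 0.0053

0.0053


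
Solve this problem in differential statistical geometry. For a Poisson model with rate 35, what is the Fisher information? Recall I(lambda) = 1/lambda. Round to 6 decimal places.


Fisher information for Poisson: I(lambda) = 1/lambda.
lambda = 35.
I(lambda) = 1/35 = 0.028571

0.028571


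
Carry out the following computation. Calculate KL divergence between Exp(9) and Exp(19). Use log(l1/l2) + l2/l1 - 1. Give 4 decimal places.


KL divergence for exponential family:
KL = log(l1/l2) + l2/l1 - 1.
log(9/19) = -0.747214.
19/9 = 2.111111.
KL = -0.747214 + 2.111111 - 1 = 0.3639

0.3639


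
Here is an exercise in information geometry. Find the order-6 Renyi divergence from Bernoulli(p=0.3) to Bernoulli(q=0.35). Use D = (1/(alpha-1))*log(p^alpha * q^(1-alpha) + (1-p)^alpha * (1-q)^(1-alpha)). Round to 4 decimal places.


Renyi divergence of order alpha between Bernoulli distributions:
D = (1/(alpha-1))*log(p^alpha * q^(1-alpha) + (1-p)^alpha * (1-q)^(1-alpha)).
alpha = 6, p = 0.3, q = 0.35.
p^alpha * q^(1-alpha) = 0.3^6 * 0.35^-5 = 0.138799.
(1-p)^alpha * (1-q)^(1-alpha) = 0.7^6 * 0.65^-5 = 1.013961.
sum = 0.138799 + 1.013961 = 1.152761.
D = (1/5)*log(1.152761) = 0.0284

0.0284


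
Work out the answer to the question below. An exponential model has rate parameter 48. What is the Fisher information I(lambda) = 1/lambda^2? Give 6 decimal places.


Fisher information for exponential: I(lambda) = 1/lambda^2.
lambda = 48, lambda^2 = 2304.
I = 1/2304 = 0.000434

0.000434


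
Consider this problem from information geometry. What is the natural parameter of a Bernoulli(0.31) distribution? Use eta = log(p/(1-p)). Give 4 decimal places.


Natural parameter for Bernoulli: eta = log(p/(1-p)).
p = 0.31, 1-p = 0.69.
p/(1-p) = 0.449275.
eta = log(0.449275) = -0.8001

-0.8001


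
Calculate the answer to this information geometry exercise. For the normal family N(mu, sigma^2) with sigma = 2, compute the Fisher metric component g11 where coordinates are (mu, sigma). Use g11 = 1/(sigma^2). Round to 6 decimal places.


For the 2-parameter normal family, the Fisher metric has:
  g11 = 1/sigma^2, g22 = 2/sigma^2.
sigma = 2, sigma^2 = 4.
g11 = 0.250000

0.250000


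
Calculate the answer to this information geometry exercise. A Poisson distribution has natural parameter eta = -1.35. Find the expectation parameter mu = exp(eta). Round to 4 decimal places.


Expectation parameter for Poisson exponential family:
mu = exp(eta).
eta = -1.35.
mu = exp(-1.35) = 0.2592

0.2592


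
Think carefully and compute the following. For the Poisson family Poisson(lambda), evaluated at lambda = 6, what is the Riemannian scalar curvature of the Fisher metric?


This family has a single free parameter, so its statistical manifold
is 1-dimensional. The Riemann curvature tensor of any 1-dimensional
Riemannian manifold vanishes identically, so R = 0.

0


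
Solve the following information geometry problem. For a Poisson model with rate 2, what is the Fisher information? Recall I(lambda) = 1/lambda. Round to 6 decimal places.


Fisher information for Poisson: I(lambda) = 1/lambda.
lambda = 2.
I(lambda) = 1/2 = 0.500000

0.500000


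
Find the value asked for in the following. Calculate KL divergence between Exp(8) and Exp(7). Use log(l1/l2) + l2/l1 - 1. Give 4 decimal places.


KL divergence for exponential family:
KL = log(l1/l2) + l2/l1 - 1.
log(8/7) = 0.133531.
7/8 = 0.875.
KL = 0.133531 + 0.875 - 1 = 0.0085

0.0085


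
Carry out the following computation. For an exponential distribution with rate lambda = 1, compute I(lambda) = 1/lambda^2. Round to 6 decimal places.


Fisher information for exponential: I(lambda) = 1/lambda^2.
lambda = 1, lambda^2 = 1.
I = 1/1 = 1.000000

1.000000


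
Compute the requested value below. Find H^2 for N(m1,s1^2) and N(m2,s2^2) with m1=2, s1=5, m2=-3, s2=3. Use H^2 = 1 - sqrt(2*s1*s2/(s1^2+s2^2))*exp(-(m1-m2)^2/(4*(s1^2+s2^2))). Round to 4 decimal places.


Squared Hellinger distance for Gaussians:
H^2 = 1 - sqrt(2*s1*s2/(s1^2+s2^2)) * exp(-(m1-m2)^2/(4*(s1^2+s2^2))).
s1^2 = 25, s2^2 = 9, s1^2+s2^2 = 34.
sqrt(2*5*3/(34)) = 0.939336.
(m1-m2)^2 = (5)^2 = 25.
exp(-25/(4*34)) = exp(-0.183824) = 0.832083.
H^2 = 1 - 0.939336*0.832083 = 0.2184

0.2184


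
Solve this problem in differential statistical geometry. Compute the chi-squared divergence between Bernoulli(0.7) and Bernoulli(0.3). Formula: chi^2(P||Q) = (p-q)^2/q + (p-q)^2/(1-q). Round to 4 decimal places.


Chi-squared divergence between Bernoulli distributions:
chi^2 = (p-q)^2/q + (p-q)^2/(1-q).
p = 0.7, q = 0.3, p-q = 0.4.
(p-q)^2 = 0.16.
term1 = 0.16/0.3 = 0.533333.
term2 = 0.16/0.7 = 0.228571.
chi^2 = 0.533333 + 0.228571 = 0.7619

0.7619


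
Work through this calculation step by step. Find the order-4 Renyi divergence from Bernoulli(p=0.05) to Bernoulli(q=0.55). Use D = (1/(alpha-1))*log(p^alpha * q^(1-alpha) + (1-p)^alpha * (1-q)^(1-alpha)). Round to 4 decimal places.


Renyi divergence of order alpha between Bernoulli distributions:
D = (1/(alpha-1))*log(p^alpha * q^(1-alpha) + (1-p)^alpha * (1-q)^(1-alpha)).
alpha = 4, p = 0.05, q = 0.55.
p^alpha * q^(1-alpha) = 0.05^4 * 0.55^-3 = 3.8e-05.
(1-p)^alpha * (1-q)^(1-alpha) = 0.95^4 * 0.45^-3 = 8.93834.
sum = 3.8e-05 + 8.93834 = 8.938378.
D = (1/3)*log(8.938378) = 0.7301

0.7301


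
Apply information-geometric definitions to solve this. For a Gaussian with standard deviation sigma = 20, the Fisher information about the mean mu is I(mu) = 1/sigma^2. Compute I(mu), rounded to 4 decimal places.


The Fisher information for the mean of a normal distribution is I(mu) = 1/sigma^2.
sigma = 20, so sigma^2 = 400.
I(mu) = 1/400 = 0.0025

0.0025


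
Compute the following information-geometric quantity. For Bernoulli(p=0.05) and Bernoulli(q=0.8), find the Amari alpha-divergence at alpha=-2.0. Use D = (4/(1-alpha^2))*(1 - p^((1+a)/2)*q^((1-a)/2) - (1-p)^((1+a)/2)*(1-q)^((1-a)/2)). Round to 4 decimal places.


Amari alpha-divergence:
D = (4/(1-alpha^2))*(1 - p^((1+a)/2)*q^((1-a)/2) - (1-p)^((1+a)/2)*(1-q)^((1-a)/2)).
alpha = -2.0, p = 0.05, q = 0.8.
e1 = (1+alpha)/2 = -0.5, e2 = (1-alpha)/2 = 1.5.
t1 = p^e1 * q^e2 = 0.05^-0.5 * 0.8^1.5 = 3.2.
t2 = (1-p)^e1 * (1-q)^e2 = 0.95^-0.5 * 0.2^1.5 = 0.091766.
4/(1-alpha^2) = -1.333333.
D = -1.333333*(1 - 3.2 - 0.091766) = 3.0557

3.0557


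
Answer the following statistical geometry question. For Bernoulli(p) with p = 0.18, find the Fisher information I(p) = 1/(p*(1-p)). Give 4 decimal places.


For Bernoulli(p), Fisher information is I(p) = 1/(p*(1-p)).
p = 0.18, 1-p = 0.82.
p*(1-p) = 0.1476.
I(p) = 1/0.1476 = 6.7751

6.7751


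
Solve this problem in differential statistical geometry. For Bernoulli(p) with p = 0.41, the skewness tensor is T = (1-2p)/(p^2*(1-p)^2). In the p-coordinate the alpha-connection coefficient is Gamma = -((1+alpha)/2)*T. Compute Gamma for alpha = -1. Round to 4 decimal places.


Skewness (Amari-Chentsov) tensor: T = (1-2p)/(p^2*(1-p)^2).
p = 0.41, 1-2p = 0.18, p^2 = 0.1681, (1-p)^2 = 0.3481.
T = 0.18/(0.1681 * 0.3481) = 3.076102.
In the p-coordinate, Gamma^(alpha) = Gamma^(0) - (alpha/2)*T with Gamma^(0) = (1/2)*g'(p) = -T/2,
so Gamma^(alpha) = -((1+alpha)/2)*T.
alpha = -1, -(1+alpha)/2 = 0.0.
Gamma = 0.0 * 3.076102 = 0.0000

0.0000


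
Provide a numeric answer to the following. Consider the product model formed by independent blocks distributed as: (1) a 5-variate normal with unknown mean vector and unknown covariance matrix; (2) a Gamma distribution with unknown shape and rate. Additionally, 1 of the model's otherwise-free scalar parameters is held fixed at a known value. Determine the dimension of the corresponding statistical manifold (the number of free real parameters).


The dimension of a statistical manifold equals the number of free
(independent) real parameters of the model. For a product of independent
blocks the parameter counts add.
- 5-variate normal: 5 (mean) + 5*6/2 = 15 (symmetric covariance) = 20.
- Gamma (shape, rate): 2.
Total = 20 + 2 = 22.
1 parameter(s) fixed at known values: 22 - 1 = 21.
Dimension = 21

21


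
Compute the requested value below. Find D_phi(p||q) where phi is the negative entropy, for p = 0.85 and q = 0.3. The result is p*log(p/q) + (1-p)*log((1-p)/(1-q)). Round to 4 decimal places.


Bregman divergence with negative entropy generator:
D = p*log(p/q) + (1-p)*log((1-p)/(1-q)).
p = 0.85, q = 0.3.
p*log(p/q) = 0.85*log(0.85/0.3) = 0.885236.
(1-p)*log((1-p)/(1-q)) = 0.15*log(0.15/0.7) = -0.231067.
D = 0.885236 + -0.231067 = 0.6542

0.6542


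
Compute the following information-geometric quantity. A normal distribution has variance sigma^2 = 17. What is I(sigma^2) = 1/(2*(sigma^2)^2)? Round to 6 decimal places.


Fisher information for variance: I(sigma^2) = 1/(2*sigma^4).
sigma^2 = 17, so sigma^4 = 289.
I = 1/(2*289) = 1/578 = 0.001730

0.001730


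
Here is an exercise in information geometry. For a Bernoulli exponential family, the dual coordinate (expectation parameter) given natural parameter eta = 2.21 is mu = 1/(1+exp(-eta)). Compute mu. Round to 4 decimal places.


Dual coordinate (expectation parameter) for Bernoulli:
mu = 1/(1+exp(-eta)).
eta = 2.21.
exp(-eta) = exp(-2.21) = 0.109701.
mu = 1/(1+0.109701) = 0.9011

0.9011


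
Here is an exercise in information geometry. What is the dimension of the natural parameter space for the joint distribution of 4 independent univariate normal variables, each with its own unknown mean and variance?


Exponential family dimension calculation:
Each univariate normal has two natural parameters (mu/sigma^2 and -1/(2 sigma^2)).
With 4 independent components, dim = 2 * 4 = 8.

8


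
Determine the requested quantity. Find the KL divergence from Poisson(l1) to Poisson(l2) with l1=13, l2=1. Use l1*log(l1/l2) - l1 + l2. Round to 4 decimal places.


KL divergence for Poisson:
KL = l1*log(l1/l2) - l1 + l2.
l1 = 13, l2 = 1.
log(13/1) = 2.564949.
l1*log(l1/l2) = 13 * 2.564949 = 33.344342.
KL = 33.344342 - 13 + 1 = 21.3443

21.3443


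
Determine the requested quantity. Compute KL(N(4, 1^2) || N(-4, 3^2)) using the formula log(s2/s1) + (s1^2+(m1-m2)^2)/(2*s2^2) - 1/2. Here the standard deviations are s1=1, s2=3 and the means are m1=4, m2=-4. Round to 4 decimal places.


KL divergence between normal distributions:
KL = log(s2/s1) + (s1^2 + (m1-m2)^2)/(2*s2^2) - 1/2.
log(3/1) = 1.098612.
(1^2 + (4--4)^2)/(2*3^2) = (1 + 64)/18 = 3.611111.
KL = 1.098612 + 3.611111 - 0.5 = 4.2097

4.2097


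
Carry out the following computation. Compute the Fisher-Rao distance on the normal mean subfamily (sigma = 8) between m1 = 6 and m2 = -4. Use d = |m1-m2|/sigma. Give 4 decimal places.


On the fixed-variance normal subfamily, geodesic distance = |m1-m2|/sigma.
|6 - -4| = 10.
sigma = 8.
d = 10/8 = 1.2500

1.2500


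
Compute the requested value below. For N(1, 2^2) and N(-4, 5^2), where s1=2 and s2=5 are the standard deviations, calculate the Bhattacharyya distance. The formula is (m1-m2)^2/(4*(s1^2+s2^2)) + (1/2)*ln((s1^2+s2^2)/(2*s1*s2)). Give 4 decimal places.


Bhattacharyya distance between two Gaussians:
DB = (m1-m2)^2/(4*(s1^2+s2^2)) + (1/2)*ln((s1^2+s2^2)/(2*s1*s2)).
(m1-m2)^2 = (5)^2 = 25.
s1^2+s2^2 = 4 + 25 = 29.
term1 = 25/116 = 0.215517.
term2 = 0.5*ln(29/20.0) = 0.185782.
DB = 0.215517 + 0.185782 = 0.4013

0.4013


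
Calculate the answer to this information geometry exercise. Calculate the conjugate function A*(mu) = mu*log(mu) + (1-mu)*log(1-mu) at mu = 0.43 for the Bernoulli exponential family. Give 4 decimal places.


Legendre transform for Bernoulli:
A*(mu) = mu*log(mu) + (1-mu)*log(1-mu).
mu = 0.43, 1-mu = 0.57.
mu*log(mu) = 0.43*log(0.43) = -0.362907.
(1-mu)*log(1-mu) = 0.57*log(0.57) = -0.320408.
A* = -0.362907 + -0.320408 = -0.6833

-0.6833


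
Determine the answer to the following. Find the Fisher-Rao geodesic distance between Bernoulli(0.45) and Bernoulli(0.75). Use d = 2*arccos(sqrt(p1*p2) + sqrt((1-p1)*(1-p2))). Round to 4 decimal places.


Geodesic distance on Bernoulli manifold:
d(p1,p2) = 2*arccos(sqrt(p1*p2) + sqrt((1-p1)*(1-p2))).
sqrt(p1*p2) = sqrt(0.45*0.75) = 0.580948.
sqrt((1-p1)*(1-p2)) = sqrt(0.55*0.25) = 0.37081.
arg = 0.580948 + 0.37081 = 0.951757.
d = 2*arccos(0.951757) = 0.6238

0.6238


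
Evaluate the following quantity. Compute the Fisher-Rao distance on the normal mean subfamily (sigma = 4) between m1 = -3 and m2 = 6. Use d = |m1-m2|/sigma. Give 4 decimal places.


On the fixed-variance normal subfamily, geodesic distance = |m1-m2|/sigma.
|-3 - 6| = 9.
sigma = 4.
d = 9/4 = 2.2500

2.2500


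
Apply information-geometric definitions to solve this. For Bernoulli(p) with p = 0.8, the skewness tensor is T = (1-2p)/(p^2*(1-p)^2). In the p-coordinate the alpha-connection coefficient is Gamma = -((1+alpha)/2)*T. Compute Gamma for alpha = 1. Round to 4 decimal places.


Skewness (Amari-Chentsov) tensor: T = (1-2p)/(p^2*(1-p)^2).
p = 0.8, 1-2p = -0.6, p^2 = 0.64, (1-p)^2 = 0.04.
T = -0.6/(0.64 * 0.04) = -23.4375.
In the p-coordinate, Gamma^(alpha) = Gamma^(0) - (alpha/2)*T with Gamma^(0) = (1/2)*g'(p) = -T/2,
so Gamma^(alpha) = -((1+alpha)/2)*T.
alpha = 1, -(1+alpha)/2 = -1.0.
Gamma = -1.0 * -23.4375 = 23.4375

23.4375


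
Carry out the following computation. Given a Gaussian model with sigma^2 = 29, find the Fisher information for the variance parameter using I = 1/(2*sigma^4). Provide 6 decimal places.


Fisher information for variance: I(sigma^2) = 1/(2*sigma^4).
sigma^2 = 29, so sigma^4 = 841.
I = 1/(2*841) = 1/1682 = 0.000595

0.000595


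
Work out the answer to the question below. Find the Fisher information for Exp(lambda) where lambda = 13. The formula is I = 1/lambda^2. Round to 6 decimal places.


Fisher information for exponential: I(lambda) = 1/lambda^2.
lambda = 13, lambda^2 = 169.
I = 1/169 = 0.005917

0.005917


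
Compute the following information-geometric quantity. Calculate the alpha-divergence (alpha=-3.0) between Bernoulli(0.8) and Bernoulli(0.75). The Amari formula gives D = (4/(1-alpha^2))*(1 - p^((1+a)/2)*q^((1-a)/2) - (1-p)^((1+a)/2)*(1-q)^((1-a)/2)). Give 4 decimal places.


Amari alpha-divergence:
D = (4/(1-alpha^2))*(1 - p^((1+a)/2)*q^((1-a)/2) - (1-p)^((1+a)/2)*(1-q)^((1-a)/2)).
alpha = -3.0, p = 0.8, q = 0.75.
e1 = (1+alpha)/2 = -1.0, e2 = (1-alpha)/2 = 2.0.
t1 = p^e1 * q^e2 = 0.8^-1.0 * 0.75^2.0 = 0.703125.
t2 = (1-p)^e1 * (1-q)^e2 = 0.2^-1.0 * 0.25^2.0 = 0.3125.
4/(1-alpha^2) = -0.5.
D = -0.5*(1 - 0.703125 - 0.3125) = 0.0078

0.0078


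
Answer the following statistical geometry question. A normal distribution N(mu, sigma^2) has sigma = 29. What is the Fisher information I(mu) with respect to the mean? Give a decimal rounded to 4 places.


The Fisher information for the mean of a normal distribution is I(mu) = 1/sigma^2.
sigma = 29, so sigma^2 = 841.
I(mu) = 1/841 = 0.0012

0.0012


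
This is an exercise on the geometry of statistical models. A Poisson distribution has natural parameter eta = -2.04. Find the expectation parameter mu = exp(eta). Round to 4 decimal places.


Expectation parameter for Poisson exponential family:
mu = exp(eta).
eta = -2.04.
mu = exp(-2.04) = 0.1300

0.1300


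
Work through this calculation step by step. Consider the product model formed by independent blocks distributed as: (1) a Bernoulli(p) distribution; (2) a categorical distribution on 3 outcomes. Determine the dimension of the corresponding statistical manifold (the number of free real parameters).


The dimension of a statistical manifold equals the number of free
(independent) real parameters of the model. For a product of independent
blocks the parameter counts add.
- Bernoulli (p): 1.
- categorical on 3 outcomes (probabilities sum to 1): 3-1 = 2.
Total = 1 + 2 = 3.
Dimension = 3

3


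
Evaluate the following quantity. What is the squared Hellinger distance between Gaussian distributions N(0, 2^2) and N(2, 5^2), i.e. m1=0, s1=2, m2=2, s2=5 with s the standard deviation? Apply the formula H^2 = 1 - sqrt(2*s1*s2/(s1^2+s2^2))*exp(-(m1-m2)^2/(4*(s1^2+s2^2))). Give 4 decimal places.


Squared Hellinger distance for Gaussians:
H^2 = 1 - sqrt(2*s1*s2/(s1^2+s2^2)) * exp(-(m1-m2)^2/(4*(s1^2+s2^2))).
s1^2 = 4, s2^2 = 25, s1^2+s2^2 = 29.
sqrt(2*2*5/(29)) = 0.830455.
(m1-m2)^2 = (-2)^2 = 4.
exp(-4/(4*29)) = exp(-0.034483) = 0.966105.
H^2 = 1 - 0.830455*0.966105 = 0.1977

0.1977


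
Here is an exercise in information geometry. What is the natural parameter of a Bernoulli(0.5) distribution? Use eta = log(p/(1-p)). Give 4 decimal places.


Natural parameter for Bernoulli: eta = log(p/(1-p)).
p = 0.5, 1-p = 0.5.
p/(1-p) = 1.0.
eta = log(1.0) = 0.0000

0.0000


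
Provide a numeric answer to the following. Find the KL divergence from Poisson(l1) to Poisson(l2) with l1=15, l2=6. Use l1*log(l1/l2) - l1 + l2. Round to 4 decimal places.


KL divergence for Poisson:
KL = l1*log(l1/l2) - l1 + l2.
l1 = 15, l2 = 6.
log(15/6) = 0.916291.
l1*log(l1/l2) = 15 * 0.916291 = 13.744361.
KL = 13.744361 - 15 + 6 = 4.7444

4.7444


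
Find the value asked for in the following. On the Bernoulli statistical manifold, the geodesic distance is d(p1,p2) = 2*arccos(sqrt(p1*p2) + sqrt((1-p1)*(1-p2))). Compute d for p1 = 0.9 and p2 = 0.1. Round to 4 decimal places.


Geodesic distance on Bernoulli manifold:
d(p1,p2) = 2*arccos(sqrt(p1*p2) + sqrt((1-p1)*(1-p2))).
sqrt(p1*p2) = sqrt(0.9*0.1) = 0.3.
sqrt((1-p1)*(1-p2)) = sqrt(0.1*0.9) = 0.3.
arg = 0.3 + 0.3 = 0.6.
d = 2*arccos(0.6) = 1.8546

1.8546


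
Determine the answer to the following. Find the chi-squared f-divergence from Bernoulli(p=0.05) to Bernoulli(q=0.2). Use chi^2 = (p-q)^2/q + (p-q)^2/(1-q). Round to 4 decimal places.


Chi-squared divergence between Bernoulli distributions:
chi^2 = (p-q)^2/q + (p-q)^2/(1-q).
p = 0.05, q = 0.2, p-q = -0.15.
(p-q)^2 = 0.0225.
term1 = 0.0225/0.2 = 0.1125.
term2 = 0.0225/0.8 = 0.028125.
chi^2 = 0.1125 + 0.028125 = 0.1406

0.1406


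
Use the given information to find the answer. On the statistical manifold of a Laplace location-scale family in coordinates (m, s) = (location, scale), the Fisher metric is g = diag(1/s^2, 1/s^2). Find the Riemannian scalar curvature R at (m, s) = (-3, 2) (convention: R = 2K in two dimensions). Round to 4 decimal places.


The metric has the form g = (A dm^2 + B ds^2)/s^2 with A = 1, B = 1.
Substitute u = sqrt(A/B)*m: g = B*(du^2 + ds^2)/s^2, i.e. B times the
Poincare upper half-plane metric, which has constant Gaussian curvature -1.
Scaling a 2D metric by a constant c divides the Gaussian curvature by c,
so K = -1/B = -1/(1) = -1.0000 everywhere (the point (m, s) = (-3, 2) is irrelevant:
the curvature is constant).
Scalar curvature in dimension 2: R = 2K = -2/(1) = -2.0000.

-2.0000


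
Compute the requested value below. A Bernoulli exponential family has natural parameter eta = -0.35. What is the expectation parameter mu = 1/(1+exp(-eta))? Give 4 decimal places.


Dual coordinate (expectation parameter) for Bernoulli:
mu = 1/(1+exp(-eta)).
eta = -0.35.
exp(-eta) = exp(0.35) = 1.419068.
mu = 1/(1+1.419068) = 0.4134

0.4134


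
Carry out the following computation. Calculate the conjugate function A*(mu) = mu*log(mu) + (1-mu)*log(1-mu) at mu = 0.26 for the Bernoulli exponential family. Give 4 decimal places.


Legendre transform for Bernoulli:
A*(mu) = mu*log(mu) + (1-mu)*log(1-mu).
mu = 0.26, 1-mu = 0.74.
mu*log(mu) = 0.26*log(0.26) = -0.350239.
(1-mu)*log(1-mu) = 0.74*log(0.74) = -0.222818.
A* = -0.350239 + -0.222818 = -0.5731

-0.5731


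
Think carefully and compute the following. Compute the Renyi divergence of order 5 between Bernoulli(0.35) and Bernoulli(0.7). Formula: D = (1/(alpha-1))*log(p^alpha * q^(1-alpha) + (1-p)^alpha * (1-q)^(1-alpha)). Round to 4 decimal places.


Renyi divergence of order alpha between Bernoulli distributions:
D = (1/(alpha-1))*log(p^alpha * q^(1-alpha) + (1-p)^alpha * (1-q)^(1-alpha)).
alpha = 5, p = 0.35, q = 0.7.
p^alpha * q^(1-alpha) = 0.35^5 * 0.7^-4 = 0.021875.
(1-p)^alpha * (1-q)^(1-alpha) = 0.65^5 * 0.3^-4 = 14.324576.
sum = 0.021875 + 14.324576 = 14.346451.
D = (1/4)*log(14.346451) = 0.6659

0.6659


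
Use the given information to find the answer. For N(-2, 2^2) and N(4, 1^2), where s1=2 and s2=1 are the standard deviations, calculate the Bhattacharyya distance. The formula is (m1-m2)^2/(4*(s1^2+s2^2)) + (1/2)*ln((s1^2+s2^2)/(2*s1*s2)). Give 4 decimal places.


Bhattacharyya distance between two Gaussians:
DB = (m1-m2)^2/(4*(s1^2+s2^2)) + (1/2)*ln((s1^2+s2^2)/(2*s1*s2)).
(m1-m2)^2 = (-6)^2 = 36.
s1^2+s2^2 = 4 + 1 = 5.
term1 = 36/20 = 1.8.
term2 = 0.5*ln(5/4.0) = 0.111572.
DB = 1.8 + 0.111572 = 1.9116

1.9116


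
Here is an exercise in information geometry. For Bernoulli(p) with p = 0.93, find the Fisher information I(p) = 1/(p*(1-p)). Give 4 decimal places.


For Bernoulli(p), Fisher information is I(p) = 1/(p*(1-p)).
p = 0.93, 1-p = 0.07.
p*(1-p) = 0.0651.
I(p) = 1/0.0651 = 15.3610

15.3610


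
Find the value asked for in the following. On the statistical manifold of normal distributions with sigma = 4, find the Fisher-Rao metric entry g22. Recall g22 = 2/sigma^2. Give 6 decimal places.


For the 2-parameter normal family, the Fisher metric has:
  g11 = 1/sigma^2, g22 = 2/sigma^2.
sigma = 4, sigma^2 = 16.
g22 = 0.125000

0.125000


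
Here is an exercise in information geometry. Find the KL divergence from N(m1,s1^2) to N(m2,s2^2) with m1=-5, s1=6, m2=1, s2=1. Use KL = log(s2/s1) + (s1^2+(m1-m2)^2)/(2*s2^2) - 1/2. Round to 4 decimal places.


KL divergence between normal distributions:
KL = log(s2/s1) + (s1^2 + (m1-m2)^2)/(2*s2^2) - 1/2.
log(1/6) = -1.791759.
(6^2 + (-5-1)^2)/(2*1^2) = (36 + 36)/2 = 36.0.
KL = -1.791759 + 36.0 - 0.5 = 33.7082

33.7082


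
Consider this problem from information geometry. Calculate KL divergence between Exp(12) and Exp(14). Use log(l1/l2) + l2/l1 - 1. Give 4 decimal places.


KL divergence for exponential family:
KL = log(l1/l2) + l2/l1 - 1.
log(12/14) = -0.154151.
14/12 = 1.166667.
KL = -0.154151 + 1.166667 - 1 = 0.0125

0.0125


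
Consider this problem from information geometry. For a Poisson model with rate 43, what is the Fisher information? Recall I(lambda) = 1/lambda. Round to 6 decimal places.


Fisher information for Poisson: I(lambda) = 1/lambda.
lambda = 43.
I(lambda) = 1/43 = 0.023256

0.023256


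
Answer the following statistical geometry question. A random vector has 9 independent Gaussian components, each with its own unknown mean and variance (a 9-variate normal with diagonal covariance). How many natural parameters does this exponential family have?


Exponential family dimension calculation:
Each univariate normal has two natural parameters (mu/sigma^2 and -1/(2 sigma^2)).
With 9 independent components, dim = 2 * 9 = 18.

18


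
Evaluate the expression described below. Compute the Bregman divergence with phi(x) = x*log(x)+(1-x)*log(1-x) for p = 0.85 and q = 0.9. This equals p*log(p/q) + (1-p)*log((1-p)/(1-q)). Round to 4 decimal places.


Bregman divergence with negative entropy generator:
D = p*log(p/q) + (1-p)*log((1-p)/(1-q)).
p = 0.85, q = 0.9.
p*log(p/q) = 0.85*log(0.85/0.9) = -0.048585.
(1-p)*log((1-p)/(1-q)) = 0.15*log(0.15/0.1) = 0.06082.
D = -0.048585 + 0.06082 = 0.0122

0.0122


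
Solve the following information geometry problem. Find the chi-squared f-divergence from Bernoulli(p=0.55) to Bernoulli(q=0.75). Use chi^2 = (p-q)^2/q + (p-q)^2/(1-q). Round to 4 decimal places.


Chi-squared divergence between Bernoulli distributions:
chi^2 = (p-q)^2/q + (p-q)^2/(1-q).
p = 0.55, q = 0.75, p-q = -0.2.
(p-q)^2 = 0.04.
term1 = 0.04/0.75 = 0.053333.
term2 = 0.04/0.25 = 0.16.
chi^2 = 0.053333 + 0.16 = 0.2133

0.2133
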